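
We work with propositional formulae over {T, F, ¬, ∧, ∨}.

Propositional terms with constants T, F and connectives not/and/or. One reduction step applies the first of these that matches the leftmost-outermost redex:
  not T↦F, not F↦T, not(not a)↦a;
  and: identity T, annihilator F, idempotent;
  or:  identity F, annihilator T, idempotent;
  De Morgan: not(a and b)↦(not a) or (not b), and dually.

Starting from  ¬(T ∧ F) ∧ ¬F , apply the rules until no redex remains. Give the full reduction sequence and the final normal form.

Answer: normal form = T  (in 5 steps)

Derivation:
  start: ¬(T ∧ F) ∧ ¬F
  [1] (¬T ∨ ¬F) ∧ ¬F
  [2] (F ∨ ¬F) ∧ ¬F
  [3] ¬F ∧ ¬F
  [4] ¬F
  [5] T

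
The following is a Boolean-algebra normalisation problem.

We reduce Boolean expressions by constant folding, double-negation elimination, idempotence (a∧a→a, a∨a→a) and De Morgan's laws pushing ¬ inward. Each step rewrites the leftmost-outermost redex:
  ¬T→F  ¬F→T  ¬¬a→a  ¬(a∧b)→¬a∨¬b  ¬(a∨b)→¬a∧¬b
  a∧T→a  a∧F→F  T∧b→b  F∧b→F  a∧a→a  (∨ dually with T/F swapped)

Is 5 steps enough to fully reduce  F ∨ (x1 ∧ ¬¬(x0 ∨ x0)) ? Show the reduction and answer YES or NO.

  start: F ∨ (x1 ∧ ¬¬(x0 ∨ x0))
  →1  x1 ∧ ¬¬(x0 ∨ x0)
  →2  x1 ∧ (x0 ∨ x0)
  →3  x1 ∧ x0

Answer: YES — reaches normal form x1 ∧ x0 in 3 ≤ 5 steps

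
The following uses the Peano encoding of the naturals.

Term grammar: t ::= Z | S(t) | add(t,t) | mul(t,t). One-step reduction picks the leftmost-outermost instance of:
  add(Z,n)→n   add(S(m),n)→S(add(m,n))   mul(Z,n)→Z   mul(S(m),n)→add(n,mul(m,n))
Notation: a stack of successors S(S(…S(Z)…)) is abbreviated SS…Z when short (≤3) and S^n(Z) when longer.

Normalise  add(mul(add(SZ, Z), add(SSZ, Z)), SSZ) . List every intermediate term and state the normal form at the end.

Answer: normal form = S^4(Z)  (in 13 steps)

Working:
  start: add(mul(add(SZ, Z), add(SSZ, Z)), SSZ)
  →1  add(mul(S(add(Z, Z)), add(SSZ, Z)), SSZ)
  →2  add(add(add(SSZ, Z), mul(add(Z, Z), add(SSZ, Z))), SSZ)
  →3  add(add(S(add(SZ, Z)), mul(add(Z, Z), add(SSZ, Z))), SSZ)
  →4  add(S(add(add(SZ, Z), mul(add(Z, Z), add(SSZ, Z)))), SSZ)
  →5  S(add(add(add(SZ, Z), mul(add(Z, Z), add(SSZ, Z))), SSZ))
  →6  S(add(add(S(add(Z, Z)), mul(add(Z, Z), add(SSZ, Z))), SSZ))
  →7  S(add(S(add(add(Z, Z), mul(add(Z, Z), add(SSZ, Z)))), SSZ))
  →8  S(S(add(add(add(Z, Z), mul(add(Z, Z), add(SSZ, Z))), SSZ)))
  →9  S(S(add(add(Z, mul(add(Z, Z), add(SSZ, Z))), SSZ)))
  →10  S(S(add(mul(add(Z, Z), add(SSZ, Z)), SSZ)))
  →11  S(S(add(mul(Z, add(SSZ, Z)), SSZ)))
  →12  S(S(add(Z, SSZ)))
  →13  S^4(Z)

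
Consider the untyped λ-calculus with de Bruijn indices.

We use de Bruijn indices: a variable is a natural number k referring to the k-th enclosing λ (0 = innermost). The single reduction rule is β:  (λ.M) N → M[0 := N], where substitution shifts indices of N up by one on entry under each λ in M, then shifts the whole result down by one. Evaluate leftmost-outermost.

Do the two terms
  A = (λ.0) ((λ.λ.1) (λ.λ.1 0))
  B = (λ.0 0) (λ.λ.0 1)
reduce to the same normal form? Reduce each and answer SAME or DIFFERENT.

Answer: DIFFERENT — A ⇓ λ.λ.λ.1 0, B ⇓ λ.0 (λ.λ.0 1)

Reduction:
Term A:
  start: (λ.0) ((λ.λ.1) (λ.λ.1 0))
  [1] (λ.λ.1) (λ.λ.1 0)
  [2] λ.λ.λ.1 0

Term B:
  start: (λ.0 0) (λ.λ.0 1)
  [1] (λ.λ.0 1) (λ.λ.0 1)
  [2] λ.0 (λ.λ.0 1)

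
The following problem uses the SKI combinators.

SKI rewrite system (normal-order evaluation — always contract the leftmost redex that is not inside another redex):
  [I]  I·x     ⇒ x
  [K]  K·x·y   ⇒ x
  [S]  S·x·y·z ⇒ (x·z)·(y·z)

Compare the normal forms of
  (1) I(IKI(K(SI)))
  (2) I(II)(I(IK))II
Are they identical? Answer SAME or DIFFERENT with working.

Term A:
  start: I(IKI(K(SI)))
  [1] IKI(K(SI))
  [2] KI(K(SI))
  [3] I

Term B:
  start: I(II)(I(IK))II
  [1] II(I(IK))II
  [2] I(I(IK))II
  [3] I(IK)II
  [4] IKII
  [5] KII
  [6] I

Answer: SAME — A ⇓ I, B ⇓ I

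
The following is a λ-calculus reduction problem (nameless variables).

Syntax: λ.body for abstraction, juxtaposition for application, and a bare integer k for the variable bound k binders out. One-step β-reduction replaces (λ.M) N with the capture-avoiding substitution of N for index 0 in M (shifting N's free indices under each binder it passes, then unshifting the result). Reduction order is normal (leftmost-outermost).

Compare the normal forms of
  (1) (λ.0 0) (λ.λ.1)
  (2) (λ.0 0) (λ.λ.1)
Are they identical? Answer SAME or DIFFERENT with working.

Answer: SAME — A ⇓ λ.λ.λ.1, B ⇓ λ.λ.λ.1

Reduction:
Term A:
  start: (λ.0 0) (λ.λ.1)
  →1  (λ.λ.1) (λ.λ.1)
  →2  λ.λ.λ.1

Term B:
  start: (λ.0 0) (λ.λ.1)
  →1  (λ.λ.1) (λ.λ.1)
  →2  λ.λ.λ.1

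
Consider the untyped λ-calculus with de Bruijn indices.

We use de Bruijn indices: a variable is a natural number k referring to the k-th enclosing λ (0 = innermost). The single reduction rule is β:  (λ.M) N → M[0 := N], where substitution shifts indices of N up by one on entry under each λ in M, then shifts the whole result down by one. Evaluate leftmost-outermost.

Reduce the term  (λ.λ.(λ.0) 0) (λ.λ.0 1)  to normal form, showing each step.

  start: (λ.λ.(λ.0) 0) (λ.λ.0 1)
  [1] λ.(λ.0) 0
  [2] λ.0

Answer: normal form = λ.0  (in 2 steps)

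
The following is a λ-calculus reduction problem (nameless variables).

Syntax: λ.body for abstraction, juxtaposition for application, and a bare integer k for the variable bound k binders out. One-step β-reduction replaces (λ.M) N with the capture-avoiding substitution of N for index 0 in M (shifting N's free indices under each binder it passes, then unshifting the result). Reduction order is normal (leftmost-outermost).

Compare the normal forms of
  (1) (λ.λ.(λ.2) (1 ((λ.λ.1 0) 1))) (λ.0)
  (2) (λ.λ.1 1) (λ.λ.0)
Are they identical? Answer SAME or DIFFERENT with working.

Term A:
  start: (λ.λ.(λ.2) (1 ((λ.λ.1 0) 1))) (λ.0)
  →1  λ.(λ.λ.0) ((λ.0) ((λ.λ.1 0) (λ.0)))
  →2  λ.λ.0

Term B:
  start: (λ.λ.1 1) (λ.λ.0)
  →1  λ.(λ.λ.0) (λ.λ.0)
  →2  λ.λ.0

Answer: SAME — A ⇓ λ.λ.0, B ⇓ λ.λ.0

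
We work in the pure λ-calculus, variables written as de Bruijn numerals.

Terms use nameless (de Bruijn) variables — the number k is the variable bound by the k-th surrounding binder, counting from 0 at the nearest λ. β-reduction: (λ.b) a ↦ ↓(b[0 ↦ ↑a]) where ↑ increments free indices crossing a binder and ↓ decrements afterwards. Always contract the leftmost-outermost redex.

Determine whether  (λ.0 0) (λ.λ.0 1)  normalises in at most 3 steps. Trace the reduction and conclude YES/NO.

Answer: YES — reaches normal form λ.0 (λ.λ.0 1) in 2 ≤ 3 steps

Reduction:
  start: (λ.0 0) (λ.λ.0 1)
  →1  (λ.λ.0 1) (λ.λ.0 1)
  →2  λ.0 (λ.λ.0 1)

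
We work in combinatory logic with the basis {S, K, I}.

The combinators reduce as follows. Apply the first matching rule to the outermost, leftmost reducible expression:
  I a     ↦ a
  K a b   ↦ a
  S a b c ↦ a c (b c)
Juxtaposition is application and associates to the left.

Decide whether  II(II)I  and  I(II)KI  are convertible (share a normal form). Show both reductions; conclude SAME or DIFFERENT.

Answer: DIFFERENT — A ⇓ I, B ⇓ KI

Derivation:
Term A:
  start: II(II)I
  step 1: I(II)I
  step 2: III
  step 3: II
  step 4: I

Term B:
  start: I(II)KI
  step 1: IIKI
  step 2: IKI
  step 3: KI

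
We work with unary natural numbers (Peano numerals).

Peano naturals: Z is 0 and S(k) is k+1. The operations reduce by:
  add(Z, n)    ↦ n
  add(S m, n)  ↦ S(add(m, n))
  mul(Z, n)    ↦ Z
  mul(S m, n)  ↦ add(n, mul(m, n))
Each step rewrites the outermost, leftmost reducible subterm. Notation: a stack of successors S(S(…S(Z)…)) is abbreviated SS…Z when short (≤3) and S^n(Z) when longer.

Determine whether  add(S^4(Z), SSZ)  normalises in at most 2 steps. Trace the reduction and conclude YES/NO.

  start: add(S^4(Z), SSZ)
  →1  S(add(SSSZ, SSZ))
  →2  S(S(add(SSZ, SSZ)))

Answer: NO — after 2 steps the term is S(S(add(SSZ, SSZ))), not yet normal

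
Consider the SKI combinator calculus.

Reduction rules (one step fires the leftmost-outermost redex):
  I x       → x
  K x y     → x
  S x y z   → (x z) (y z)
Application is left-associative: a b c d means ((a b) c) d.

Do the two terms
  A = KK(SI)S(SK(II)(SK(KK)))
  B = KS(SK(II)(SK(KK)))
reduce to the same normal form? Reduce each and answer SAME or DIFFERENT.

Answer: SAME — A ⇓ S, B ⇓ S

Working:
Term A:
  start: KK(SI)S(SK(II)(SK(KK)))
  [1] KS(SK(II)(SK(KK)))
  [2] S

Term B:
  start: KS(SK(II)(SK(KK)))
  [1] S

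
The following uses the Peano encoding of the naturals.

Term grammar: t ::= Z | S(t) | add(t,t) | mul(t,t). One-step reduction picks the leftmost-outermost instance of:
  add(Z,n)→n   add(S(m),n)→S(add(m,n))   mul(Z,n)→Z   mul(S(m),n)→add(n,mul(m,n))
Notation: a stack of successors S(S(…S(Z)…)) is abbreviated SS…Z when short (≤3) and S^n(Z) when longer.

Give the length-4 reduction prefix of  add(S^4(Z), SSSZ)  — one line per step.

  start: add(S^4(Z), SSSZ)
  step 1: S(add(SSSZ, SSSZ))
  step 2: S(S(add(SSZ, SSSZ)))
  step 3: S(S(S(add(SZ, SSSZ))))
  step 4: S(S(S(S(add(Z, SSSZ)))))

Answer: after 4 steps: S(S(S(S(add(Z, SSSZ)))))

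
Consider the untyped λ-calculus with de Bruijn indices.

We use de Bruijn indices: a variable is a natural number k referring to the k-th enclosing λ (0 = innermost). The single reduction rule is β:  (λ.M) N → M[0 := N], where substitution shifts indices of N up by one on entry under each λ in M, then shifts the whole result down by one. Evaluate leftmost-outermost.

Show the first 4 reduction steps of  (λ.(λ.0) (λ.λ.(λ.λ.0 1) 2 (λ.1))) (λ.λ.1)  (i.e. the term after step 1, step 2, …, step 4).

Answer: after 4 steps: λ.λ.(λ.1) (λ.λ.1)

Reduction:
  start: (λ.(λ.0) (λ.λ.(λ.λ.0 1) 2 (λ.1))) (λ.λ.1)
  [1] (λ.0) (λ.λ.(λ.λ.0 1) (λ.λ.1) (λ.1))
  [2] λ.λ.(λ.λ.0 1) (λ.λ.1) (λ.1)
  [3] λ.λ.(λ.0 (λ.λ.1)) (λ.1)
  [4] λ.λ.(λ.1) (λ.λ.1)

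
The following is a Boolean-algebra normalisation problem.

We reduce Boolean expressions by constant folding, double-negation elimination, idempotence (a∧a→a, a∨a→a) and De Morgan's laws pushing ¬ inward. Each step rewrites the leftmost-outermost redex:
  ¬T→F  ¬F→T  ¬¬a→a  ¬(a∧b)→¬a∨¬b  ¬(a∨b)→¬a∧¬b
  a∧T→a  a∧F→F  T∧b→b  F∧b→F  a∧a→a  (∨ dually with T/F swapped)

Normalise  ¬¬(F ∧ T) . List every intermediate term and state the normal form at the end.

  start: ¬¬(F ∧ T)
  →1  F ∧ T
  →2  F

Answer: normal form = F  (in 2 steps)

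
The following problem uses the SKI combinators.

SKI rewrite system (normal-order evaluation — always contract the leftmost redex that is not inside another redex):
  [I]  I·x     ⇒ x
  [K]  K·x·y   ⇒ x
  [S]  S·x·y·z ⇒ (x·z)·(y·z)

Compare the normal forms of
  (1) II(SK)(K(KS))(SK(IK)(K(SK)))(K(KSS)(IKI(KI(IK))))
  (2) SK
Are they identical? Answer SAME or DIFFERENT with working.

Term A:
  start: II(SK)(K(KS))(SK(IK)(K(SK)))(K(KSS)(IKI(KI(IK))))
  [1] I(SK)(K(KS))(SK(IK)(K(SK)))(K(KSS)(IKI(KI(IK))))
  [2] SK(K(KS))(SK(IK)(K(SK)))(K(KSS)(IKI(KI(IK))))
  [3] K(SK(IK)(K(SK)))(K(KS)(SK(IK)(K(SK))))(K(KSS)(IKI(KI(IK))))
  [4] SK(IK)(K(SK))(K(KSS)(IKI(KI(IK))))
  [5] K(K(SK))(IK(K(SK)))(K(KSS)(IKI(KI(IK))))
  [6] K(SK)(K(KSS)(IKI(KI(IK))))
  [7] SK

Term B:
  start: SK

Answer: SAME — A ⇓ SK, B ⇓ SK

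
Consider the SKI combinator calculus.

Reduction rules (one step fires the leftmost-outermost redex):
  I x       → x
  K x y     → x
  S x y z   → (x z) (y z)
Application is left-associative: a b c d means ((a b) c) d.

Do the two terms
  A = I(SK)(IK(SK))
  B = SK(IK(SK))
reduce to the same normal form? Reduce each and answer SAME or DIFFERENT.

Answer: SAME — A ⇓ SK(K(SK)), B ⇓ SK(K(SK))

Working:
Term A:
  start: I(SK)(IK(SK))
  [1] SK(IK(SK))
  [2] SK(K(SK))

Term B:
  start: SK(IK(SK))
  [1] SK(K(SK))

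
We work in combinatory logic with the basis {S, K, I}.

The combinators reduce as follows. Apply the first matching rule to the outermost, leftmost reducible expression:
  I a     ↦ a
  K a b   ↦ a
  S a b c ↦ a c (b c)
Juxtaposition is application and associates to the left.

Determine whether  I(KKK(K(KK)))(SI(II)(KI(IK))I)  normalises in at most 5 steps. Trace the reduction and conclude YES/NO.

Answer: YES — reaches normal form K(KK) in 3 ≤ 5 steps

Reduction:
  start: I(KKK(K(KK)))(SI(II)(KI(IK))I)
  [1] KKK(K(KK))(SI(II)(KI(IK))I)
  [2] K(K(KK))(SI(II)(KI(IK))I)
  [3] K(KK)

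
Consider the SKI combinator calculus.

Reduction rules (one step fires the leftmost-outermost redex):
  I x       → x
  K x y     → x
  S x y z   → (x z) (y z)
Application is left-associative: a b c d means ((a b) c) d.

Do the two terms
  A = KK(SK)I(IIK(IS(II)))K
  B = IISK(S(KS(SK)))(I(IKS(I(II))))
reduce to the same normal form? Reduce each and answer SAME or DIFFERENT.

Answer: DIFFERENT — A ⇓ K, B ⇓ S

Derivation:
Term A:
  start: KK(SK)I(IIK(IS(II)))K
  step 1: KI(IIK(IS(II)))K
  step 2: IK
  step 3: K

Term B:
  start: IISK(S(KS(SK)))(I(IKS(I(II))))
  step 1: ISK(S(KS(SK)))(I(IKS(I(II))))
  step 2: SK(S(KS(SK)))(I(IKS(I(II))))
  step 3: K(I(IKS(I(II))))(S(KS(SK))(I(IKS(I(II)))))
  step 4: I(IKS(I(II)))
  step 5: IKS(I(II))
  step 6: KS(I(II))
  step 7: S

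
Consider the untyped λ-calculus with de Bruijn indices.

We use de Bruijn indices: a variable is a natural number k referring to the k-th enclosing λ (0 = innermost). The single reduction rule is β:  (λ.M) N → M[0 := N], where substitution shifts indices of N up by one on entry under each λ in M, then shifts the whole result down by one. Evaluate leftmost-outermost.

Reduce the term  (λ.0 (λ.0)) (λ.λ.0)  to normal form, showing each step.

  start: (λ.0 (λ.0)) (λ.λ.0)
  [1] (λ.λ.0) (λ.0)
  [2] λ.0

Answer: normal form = λ.0  (in 2 steps)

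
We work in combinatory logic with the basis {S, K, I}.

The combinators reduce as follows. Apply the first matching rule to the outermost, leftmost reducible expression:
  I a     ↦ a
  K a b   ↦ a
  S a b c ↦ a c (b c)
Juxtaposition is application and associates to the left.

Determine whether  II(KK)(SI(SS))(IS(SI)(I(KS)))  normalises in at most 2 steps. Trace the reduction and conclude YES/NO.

  start: II(KK)(SI(SS))(IS(SI)(I(KS)))
  step 1: I(KK)(SI(SS))(IS(SI)(I(KS)))
  step 2: KK(SI(SS))(IS(SI)(I(KS)))

Answer: NO — after 2 steps the term is KK(SI(SS))(IS(SI)(I(KS))), not yet normal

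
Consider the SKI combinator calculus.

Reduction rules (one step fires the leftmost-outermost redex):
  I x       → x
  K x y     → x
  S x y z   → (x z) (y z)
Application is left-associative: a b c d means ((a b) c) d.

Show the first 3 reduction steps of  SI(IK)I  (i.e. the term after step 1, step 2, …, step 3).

Answer: after 3 steps: IKI

Working:
  start: SI(IK)I
  [1] II(IKI)
  [2] I(IKI)
  [3] IKI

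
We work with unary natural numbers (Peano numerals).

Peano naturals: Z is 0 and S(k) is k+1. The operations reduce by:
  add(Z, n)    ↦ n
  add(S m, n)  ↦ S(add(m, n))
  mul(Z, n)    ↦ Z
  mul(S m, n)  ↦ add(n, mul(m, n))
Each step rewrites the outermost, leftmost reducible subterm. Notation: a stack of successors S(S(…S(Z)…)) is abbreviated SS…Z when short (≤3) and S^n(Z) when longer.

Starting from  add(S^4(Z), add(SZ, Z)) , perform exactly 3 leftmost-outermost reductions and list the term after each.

  start: add(S^4(Z), add(SZ, Z))
  →1  S(add(SSSZ, add(SZ, Z)))
  →2  S(S(add(SSZ, add(SZ, Z))))
  →3  S(S(S(add(SZ, add(SZ, Z)))))

Answer: after 3 steps: S(S(S(add(SZ, add(SZ, Z)))))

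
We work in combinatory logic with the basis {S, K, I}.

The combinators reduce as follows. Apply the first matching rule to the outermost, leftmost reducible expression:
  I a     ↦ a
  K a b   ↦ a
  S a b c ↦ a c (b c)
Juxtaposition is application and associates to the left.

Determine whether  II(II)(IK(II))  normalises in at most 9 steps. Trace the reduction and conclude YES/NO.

Answer: YES — reaches normal form KI in 6 ≤ 9 steps

Reduction:
  start: II(II)(IK(II))
  [1] I(II)(IK(II))
  [2] II(IK(II))
  [3] I(IK(II))
  [4] IK(II)
  [5] K(II)
  [6] KI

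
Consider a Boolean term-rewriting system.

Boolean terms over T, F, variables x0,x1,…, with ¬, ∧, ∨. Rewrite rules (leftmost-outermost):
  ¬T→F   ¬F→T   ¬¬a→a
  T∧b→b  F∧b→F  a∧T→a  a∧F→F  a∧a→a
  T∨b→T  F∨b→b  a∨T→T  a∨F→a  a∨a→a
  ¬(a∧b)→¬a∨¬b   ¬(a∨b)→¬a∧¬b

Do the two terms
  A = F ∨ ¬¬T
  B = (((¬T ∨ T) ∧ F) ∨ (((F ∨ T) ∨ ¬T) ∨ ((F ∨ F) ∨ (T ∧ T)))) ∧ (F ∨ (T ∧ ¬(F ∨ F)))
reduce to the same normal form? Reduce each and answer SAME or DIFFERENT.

Answer: SAME — A ⇓ T, B ⇓ T

Derivation:
Term A:
  start: F ∨ ¬¬T
  step 1: ¬¬T
  step 2: T

Term B:
  start: (((¬T ∨ T) ∧ F) ∨ (((F ∨ T) ∨ ¬T) ∨ ((F ∨ F) ∨ (T ∧ T)))) ∧ (F ∨ (T ∧ ¬(F ∨ F)))
  step 1: (F ∨ (((F ∨ T) ∨ ¬T) ∨ ((F ∨ F) ∨ (T ∧ T)))) ∧ (F ∨ (T ∧ ¬(F ∨ F)))
  step 2: (((F ∨ T) ∨ ¬T) ∨ ((F ∨ F) ∨ (T ∧ T))) ∧ (F ∨ (T ∧ ¬(F ∨ F)))
  step 3: ((T ∨ ¬T) ∨ ((F ∨ F) ∨ (T ∧ T))) ∧ (F ∨ (T ∧ ¬(F ∨ F)))
  step 4: (T ∨ ((F ∨ F) ∨ (T ∧ T))) ∧ (F ∨ (T ∧ ¬(F ∨ F)))
  step 5: T ∧ (F ∨ (T ∧ ¬(F ∨ F)))
  step 6: F ∨ (T ∧ ¬(F ∨ F))
  step 7: T ∧ ¬(F ∨ F)
  step 8: ¬(F ∨ F)
  step 9: ¬F ∧ ¬F
  step 10: ¬F
  step 11: T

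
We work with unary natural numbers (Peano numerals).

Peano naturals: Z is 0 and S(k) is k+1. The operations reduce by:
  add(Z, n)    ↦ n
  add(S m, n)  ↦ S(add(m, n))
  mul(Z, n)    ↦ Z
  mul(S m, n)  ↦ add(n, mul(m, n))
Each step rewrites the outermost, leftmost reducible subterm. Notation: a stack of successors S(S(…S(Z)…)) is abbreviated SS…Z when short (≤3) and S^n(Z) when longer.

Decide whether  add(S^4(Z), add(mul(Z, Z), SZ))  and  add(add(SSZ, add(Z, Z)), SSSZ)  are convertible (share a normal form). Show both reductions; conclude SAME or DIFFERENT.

Answer: SAME — A ⇓ S^5(Z), B ⇓ S^5(Z)

Derivation:
Term A:
  start: add(S^4(Z), add(mul(Z, Z), SZ))
  step 1: S(add(SSSZ, add(mul(Z, Z), SZ)))
  step 2: S(S(add(SSZ, add(mul(Z, Z), SZ))))
  step 3: S(S(S(add(SZ, add(mul(Z, Z), SZ)))))
  step 4: S(S(S(S(add(Z, add(mul(Z, Z), SZ))))))
  step 5: S(S(S(S(add(mul(Z, Z), SZ)))))
  step 6: S(S(S(S(add(Z, SZ)))))
  step 7: S^5(Z)

Term B:
  start: add(add(SSZ, add(Z, Z)), SSSZ)
  step 1: add(S(add(SZ, add(Z, Z))), SSSZ)
  step 2: S(add(add(SZ, add(Z, Z)), SSSZ))
  step 3: S(add(S(add(Z, add(Z, Z))), SSSZ))
  step 4: S(S(add(add(Z, add(Z, Z)), SSSZ)))
  step 5: S(S(add(add(Z, Z), SSSZ)))
  step 6: S(S(add(Z, SSSZ)))
  step 7: S^5(Z)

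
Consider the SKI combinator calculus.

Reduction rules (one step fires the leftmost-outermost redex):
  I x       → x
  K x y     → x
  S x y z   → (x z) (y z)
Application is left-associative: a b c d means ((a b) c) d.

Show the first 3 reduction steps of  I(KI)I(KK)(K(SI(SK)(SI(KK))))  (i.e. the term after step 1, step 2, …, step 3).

  start: I(KI)I(KK)(K(SI(SK)(SI(KK))))
  step 1: KII(KK)(K(SI(SK)(SI(KK))))
  step 2: I(KK)(K(SI(SK)(SI(KK))))
  step 3: KK(K(SI(SK)(SI(KK))))

Answer: after 3 steps: KK(K(SI(SK)(SI(KK))))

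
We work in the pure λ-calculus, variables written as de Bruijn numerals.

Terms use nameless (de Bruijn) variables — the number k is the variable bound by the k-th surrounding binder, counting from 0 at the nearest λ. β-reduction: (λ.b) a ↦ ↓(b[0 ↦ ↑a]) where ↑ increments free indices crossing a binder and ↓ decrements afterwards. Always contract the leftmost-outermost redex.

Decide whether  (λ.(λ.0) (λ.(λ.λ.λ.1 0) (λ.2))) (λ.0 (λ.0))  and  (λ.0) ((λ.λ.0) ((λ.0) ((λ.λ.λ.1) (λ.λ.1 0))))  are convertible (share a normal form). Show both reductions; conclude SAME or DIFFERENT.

Term A:
  start: (λ.(λ.0) (λ.(λ.λ.λ.1 0) (λ.2))) (λ.0 (λ.0))
  [1] (λ.0) (λ.(λ.λ.λ.1 0) (λ.λ.0 (λ.0)))
  [2] λ.(λ.λ.λ.1 0) (λ.λ.0 (λ.0))
  [3] λ.λ.λ.1 0

Term B:
  start: (λ.0) ((λ.λ.0) ((λ.0) ((λ.λ.λ.1) (λ.λ.1 0))))
  [1] (λ.λ.0) ((λ.0) ((λ.λ.λ.1) (λ.λ.1 0)))
  [2] λ.0

Answer: DIFFERENT — A ⇓ λ.λ.λ.1 0, B ⇓ λ.0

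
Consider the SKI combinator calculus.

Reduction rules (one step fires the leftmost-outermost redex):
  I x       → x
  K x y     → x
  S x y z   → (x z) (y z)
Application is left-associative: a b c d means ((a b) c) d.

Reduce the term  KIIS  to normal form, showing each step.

  start: KIIS
  [1] IS
  [2] S

Answer: normal form = S  (in 2 steps)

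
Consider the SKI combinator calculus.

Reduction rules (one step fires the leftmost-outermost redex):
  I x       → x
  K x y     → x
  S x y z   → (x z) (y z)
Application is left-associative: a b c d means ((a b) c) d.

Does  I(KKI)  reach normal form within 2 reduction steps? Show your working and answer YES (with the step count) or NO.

Answer: YES — reaches normal form K in 2 ≤ 2 steps

Working:
  start: I(KKI)
  [1] KKI
  [2] K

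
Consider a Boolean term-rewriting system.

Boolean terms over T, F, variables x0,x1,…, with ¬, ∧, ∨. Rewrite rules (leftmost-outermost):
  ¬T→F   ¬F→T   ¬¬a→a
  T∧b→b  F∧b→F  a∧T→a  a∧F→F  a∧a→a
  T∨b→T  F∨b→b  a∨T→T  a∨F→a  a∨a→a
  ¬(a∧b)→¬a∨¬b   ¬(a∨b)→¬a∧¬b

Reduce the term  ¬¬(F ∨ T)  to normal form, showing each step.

  start: ¬¬(F ∨ T)
  →1  F ∨ T
  →2  T

Answer: normal form = T  (in 2 steps)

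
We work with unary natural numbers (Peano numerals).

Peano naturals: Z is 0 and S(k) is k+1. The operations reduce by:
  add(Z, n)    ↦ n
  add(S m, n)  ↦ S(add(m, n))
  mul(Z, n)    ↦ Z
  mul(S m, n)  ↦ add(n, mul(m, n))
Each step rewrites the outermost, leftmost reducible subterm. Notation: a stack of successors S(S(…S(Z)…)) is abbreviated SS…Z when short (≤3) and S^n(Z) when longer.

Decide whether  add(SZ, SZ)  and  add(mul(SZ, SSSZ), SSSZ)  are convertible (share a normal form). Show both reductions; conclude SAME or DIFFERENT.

Answer: DIFFERENT — A ⇓ SSZ, B ⇓ S^6(Z)

Working:
Term A:
  start: add(SZ, SZ)
  →1  S(add(Z, SZ))
  →2  SSZ

Term B:
  start: add(mul(SZ, SSSZ), SSSZ)
  →1  add(add(SSSZ, mul(Z, SSSZ)), SSSZ)
  →2  add(S(add(SSZ, mul(Z, SSSZ))), SSSZ)
  →3  S(add(add(SSZ, mul(Z, SSSZ)), SSSZ))
  →4  S(add(S(add(SZ, mul(Z, SSSZ))), SSSZ))
  →5  S(S(add(add(SZ, mul(Z, SSSZ)), SSSZ)))
  →6  S(S(add(S(add(Z, mul(Z, SSSZ))), SSSZ)))
  →7  S(S(S(add(add(Z, mul(Z, SSSZ)), SSSZ))))
  →8  S(S(S(add(mul(Z, SSSZ), SSSZ))))
  →9  S(S(S(add(Z, SSSZ))))
  →10  S^6(Z)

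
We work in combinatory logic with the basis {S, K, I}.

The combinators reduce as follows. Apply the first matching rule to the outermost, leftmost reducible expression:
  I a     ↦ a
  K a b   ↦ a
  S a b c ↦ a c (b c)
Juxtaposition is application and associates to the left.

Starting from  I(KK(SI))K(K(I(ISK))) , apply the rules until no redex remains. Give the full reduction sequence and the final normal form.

Answer: normal form = K  (in 3 steps)

Reduction:
  start: I(KK(SI))K(K(I(ISK)))
  [1] KK(SI)K(K(I(ISK)))
  [2] KK(K(I(ISK)))
  [3] K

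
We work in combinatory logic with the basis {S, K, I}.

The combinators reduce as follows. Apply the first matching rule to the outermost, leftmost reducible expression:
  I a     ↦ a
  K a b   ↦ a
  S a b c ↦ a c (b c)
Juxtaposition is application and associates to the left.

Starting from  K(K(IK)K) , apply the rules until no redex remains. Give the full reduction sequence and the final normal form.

  start: K(K(IK)K)
  →1  K(IK)
  →2  KK

Answer: normal form = KK  (in 2 steps)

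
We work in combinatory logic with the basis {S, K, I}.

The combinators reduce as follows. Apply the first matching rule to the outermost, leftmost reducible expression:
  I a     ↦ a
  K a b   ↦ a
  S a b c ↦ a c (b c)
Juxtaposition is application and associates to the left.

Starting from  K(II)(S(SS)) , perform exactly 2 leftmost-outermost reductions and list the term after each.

  start: K(II)(S(SS))
  →1  II
  →2  I

Answer: after 2 steps: I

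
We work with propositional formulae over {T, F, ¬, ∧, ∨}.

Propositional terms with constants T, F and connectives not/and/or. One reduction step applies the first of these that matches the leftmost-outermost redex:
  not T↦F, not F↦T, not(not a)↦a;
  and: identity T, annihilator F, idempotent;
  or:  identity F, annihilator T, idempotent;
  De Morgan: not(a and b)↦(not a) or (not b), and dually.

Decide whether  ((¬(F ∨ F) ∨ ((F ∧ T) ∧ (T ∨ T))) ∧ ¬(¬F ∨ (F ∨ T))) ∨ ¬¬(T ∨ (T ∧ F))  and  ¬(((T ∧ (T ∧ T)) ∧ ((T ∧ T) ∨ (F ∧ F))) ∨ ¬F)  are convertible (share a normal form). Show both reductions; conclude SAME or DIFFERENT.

Term A:
  start: ((¬(F ∨ F) ∨ ((F ∧ T) ∧ (T ∨ T))) ∧ ¬(¬F ∨ (F ∨ T))) ∨ ¬¬(T ∨ (T ∧ F))
  →1  (((¬F ∧ ¬F) ∨ ((F ∧ T) ∧ (T ∨ T))) ∧ ¬(¬F ∨ (F ∨ T))) ∨ ¬¬(T ∨ (T ∧ F))
  →2  ((¬F ∨ ((F ∧ T) ∧ (T ∨ T))) ∧ ¬(¬F ∨ (F ∨ T))) ∨ ¬¬(T ∨ (T ∧ F))
  →3  ((T ∨ ((F ∧ T) ∧ (T ∨ T))) ∧ ¬(¬F ∨ (F ∨ T))) ∨ ¬¬(T ∨ (T ∧ F))
  →4  (T ∧ ¬(¬F ∨ (F ∨ T))) ∨ ¬¬(T ∨ (T ∧ F))
  →5  ¬(¬F ∨ (F ∨ T)) ∨ ¬¬(T ∨ (T ∧ F))
  →6  (¬¬F ∧ ¬(F ∨ T)) ∨ ¬¬(T ∨ (T ∧ F))
  →7  (F ∧ ¬(F ∨ T)) ∨ ¬¬(T ∨ (T ∧ F))
  →8  F ∨ ¬¬(T ∨ (T ∧ F))
  →9  ¬¬(T ∨ (T ∧ F))
  →10  T ∨ (T ∧ F)
  →11  T

Term B:
  start: ¬(((T ∧ (T ∧ T)) ∧ ((T ∧ T) ∨ (F ∧ F))) ∨ ¬F)
  →1  ¬((T ∧ (T ∧ T)) ∧ ((T ∧ T) ∨ (F ∧ F))) ∧ ¬¬F
  →2  (¬(T ∧ (T ∧ T)) ∨ ¬((T ∧ T) ∨ (F ∧ F))) ∧ ¬¬F
  →3  ((¬T ∨ ¬(T ∧ T)) ∨ ¬((T ∧ T) ∨ (F ∧ F))) ∧ ¬¬F
  →4  ((F ∨ ¬(T ∧ T)) ∨ ¬((T ∧ T) ∨ (F ∧ F))) ∧ ¬¬F
  →5  (¬(T ∧ T) ∨ ¬((T ∧ T) ∨ (F ∧ F))) ∧ ¬¬F
  →6  ((¬T ∨ ¬T) ∨ ¬((T ∧ T) ∨ (F ∧ F))) ∧ ¬¬F
  →7  (¬T ∨ ¬((T ∧ T) ∨ (F ∧ F))) ∧ ¬¬F
  →8  (F ∨ ¬((T ∧ T) ∨ (F ∧ F))) ∧ ¬¬F
  →9  ¬((T ∧ T) ∨ (F ∧ F)) ∧ ¬¬F
  →10  (¬(T ∧ T) ∧ ¬(F ∧ F)) ∧ ¬¬F
  →11  ((¬T ∨ ¬T) ∧ ¬(F ∧ F)) ∧ ¬¬F
  →12  (¬T ∧ ¬(F ∧ F)) ∧ ¬¬F
  →13  (F ∧ ¬(F ∧ F)) ∧ ¬¬F
  →14  F ∧ ¬¬F
  →15  F

Answer: DIFFERENT — A ⇓ T, B ⇓ F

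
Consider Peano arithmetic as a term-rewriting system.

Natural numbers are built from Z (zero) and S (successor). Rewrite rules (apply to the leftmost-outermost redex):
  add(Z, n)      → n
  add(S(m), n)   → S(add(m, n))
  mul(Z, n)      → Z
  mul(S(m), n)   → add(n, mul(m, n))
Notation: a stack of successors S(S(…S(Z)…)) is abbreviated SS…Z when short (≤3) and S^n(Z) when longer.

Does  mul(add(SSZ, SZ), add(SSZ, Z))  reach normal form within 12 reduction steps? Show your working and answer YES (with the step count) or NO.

  start: mul(add(SSZ, SZ), add(SSZ, Z))
  step 1: mul(S(add(SZ, SZ)), add(SSZ, Z))
  step 2: add(add(SSZ, Z), mul(add(SZ, SZ), add(SSZ, Z)))
  step 3: add(S(add(SZ, Z)), mul(add(SZ, SZ), add(SSZ, Z)))
  step 4: S(add(add(SZ, Z), mul(add(SZ, SZ), add(SSZ, Z))))
  step 5: S(add(S(add(Z, Z)), mul(add(SZ, SZ), add(SSZ, Z))))
  step 6: S(S(add(add(Z, Z), mul(add(SZ, SZ), add(SSZ, Z)))))
  step 7: S(S(add(Z, mul(add(SZ, SZ), add(SSZ, Z)))))
  step 8: S(S(mul(add(SZ, SZ), add(SSZ, Z))))
  step 9: S(S(mul(S(add(Z, SZ)), add(SSZ, Z))))
  step 10: S(S(add(add(SSZ, Z), mul(add(Z, SZ), add(SSZ, Z)))))
  step 11: S(S(add(S(add(SZ, Z)), mul(add(Z, SZ), add(SSZ, Z)))))
  step 12: S(S(S(add(add(SZ, Z), mul(add(Z, SZ), add(SSZ, Z))))))

Answer: NO — after 12 steps the term is S(S(S(add(add(SZ, Z), mul(add(Z, SZ), add(SSZ, Z)))))), not yet normal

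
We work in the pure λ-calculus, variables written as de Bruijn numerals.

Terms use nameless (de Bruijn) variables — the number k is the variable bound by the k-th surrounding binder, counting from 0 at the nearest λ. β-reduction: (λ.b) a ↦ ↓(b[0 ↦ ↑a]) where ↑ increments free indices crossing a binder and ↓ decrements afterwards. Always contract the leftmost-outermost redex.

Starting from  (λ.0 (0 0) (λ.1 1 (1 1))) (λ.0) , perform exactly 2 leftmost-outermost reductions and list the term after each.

  start: (λ.0 (0 0) (λ.1 1 (1 1))) (λ.0)
  [1] (λ.0) ((λ.0) (λ.0)) (λ.(λ.0) (λ.0) ((λ.0) (λ.0)))
  [2] (λ.0) (λ.0) (λ.(λ.0) (λ.0) ((λ.0) (λ.0)))

Answer: after 2 steps: (λ.0) (λ.0) (λ.(λ.0) (λ.0) ((λ.0) (λ.0)))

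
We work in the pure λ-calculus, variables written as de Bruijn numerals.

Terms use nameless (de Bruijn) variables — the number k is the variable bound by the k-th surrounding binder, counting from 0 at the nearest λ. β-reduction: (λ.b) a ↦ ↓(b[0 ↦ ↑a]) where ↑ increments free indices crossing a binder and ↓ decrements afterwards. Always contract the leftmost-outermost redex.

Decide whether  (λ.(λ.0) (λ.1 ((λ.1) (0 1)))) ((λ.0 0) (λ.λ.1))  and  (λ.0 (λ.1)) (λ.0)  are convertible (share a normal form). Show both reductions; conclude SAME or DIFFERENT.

Answer: DIFFERENT — A ⇓ λ.λ.λ.1, B ⇓ λ.λ.0

Working:
Term A:
  start: (λ.(λ.0) (λ.1 ((λ.1) (0 1)))) ((λ.0 0) (λ.λ.1))
  [1] (λ.0) (λ.(λ.0 0) (λ.λ.1) ((λ.1) (0 ((λ.0 0) (λ.λ.1)))))
  [2] λ.(λ.0 0) (λ.λ.1) ((λ.1) (0 ((λ.0 0) (λ.λ.1))))
  [3] λ.(λ.λ.1) (λ.λ.1) ((λ.1) (0 ((λ.0 0) (λ.λ.1))))
  [4] λ.(λ.λ.λ.1) ((λ.1) (0 ((λ.0 0) (λ.λ.1))))
  [5] λ.λ.λ.1

Term B:
  start: (λ.0 (λ.1)) (λ.0)
  [1] (λ.0) (λ.λ.0)
  [2] λ.λ.0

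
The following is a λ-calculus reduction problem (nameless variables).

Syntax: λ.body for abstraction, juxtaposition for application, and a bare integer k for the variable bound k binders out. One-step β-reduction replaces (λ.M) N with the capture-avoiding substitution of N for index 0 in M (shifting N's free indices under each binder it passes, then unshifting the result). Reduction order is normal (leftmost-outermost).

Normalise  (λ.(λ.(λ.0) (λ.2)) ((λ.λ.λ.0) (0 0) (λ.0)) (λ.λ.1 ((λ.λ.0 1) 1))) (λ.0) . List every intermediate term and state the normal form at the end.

Answer: normal form = λ.0  (in 4 steps)

Reduction:
  start: (λ.(λ.(λ.0) (λ.2)) ((λ.λ.λ.0) (0 0) (λ.0)) (λ.λ.1 ((λ.λ.0 1) 1))) (λ.0)
  [1] (λ.(λ.0) (λ.λ.0)) ((λ.λ.λ.0) ((λ.0) (λ.0)) (λ.0)) (λ.λ.1 ((λ.λ.0 1) 1))
  [2] (λ.0) (λ.λ.0) (λ.λ.1 ((λ.λ.0 1) 1))
  [3] (λ.λ.0) (λ.λ.1 ((λ.λ.0 1) 1))
  [4] λ.0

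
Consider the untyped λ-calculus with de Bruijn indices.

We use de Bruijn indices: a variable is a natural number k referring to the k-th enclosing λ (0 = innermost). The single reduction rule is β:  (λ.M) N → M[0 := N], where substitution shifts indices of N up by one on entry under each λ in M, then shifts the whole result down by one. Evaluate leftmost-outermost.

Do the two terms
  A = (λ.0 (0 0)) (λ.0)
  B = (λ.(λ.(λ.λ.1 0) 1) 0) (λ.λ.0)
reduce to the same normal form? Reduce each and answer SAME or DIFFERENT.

Term A:
  start: (λ.0 (0 0)) (λ.0)
  step 1: (λ.0) ((λ.0) (λ.0))
  step 2: (λ.0) (λ.0)
  step 3: λ.0

Term B:
  start: (λ.(λ.(λ.λ.1 0) 1) 0) (λ.λ.0)
  step 1: (λ.(λ.λ.1 0) (λ.λ.0)) (λ.λ.0)
  step 2: (λ.λ.1 0) (λ.λ.0)
  step 3: λ.(λ.λ.0) 0
  step 4: λ.λ.0

Answer: DIFFERENT — A ⇓ λ.0, B ⇓ λ.λ.0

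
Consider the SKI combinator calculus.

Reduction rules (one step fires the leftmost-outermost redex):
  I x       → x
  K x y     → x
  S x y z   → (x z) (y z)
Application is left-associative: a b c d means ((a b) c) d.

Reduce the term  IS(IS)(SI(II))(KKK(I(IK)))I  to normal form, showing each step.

  start: IS(IS)(SI(II))(KKK(I(IK)))I
  [1] S(IS)(SI(II))(KKK(I(IK)))I
  [2] IS(KKK(I(IK)))(SI(II)(KKK(I(IK))))I
  [3] S(KKK(I(IK)))(SI(II)(KKK(I(IK))))I
  [4] KKK(I(IK))I(SI(II)(KKK(I(IK)))I)
  [5] K(I(IK))I(SI(II)(KKK(I(IK)))I)
  [6] I(IK)(SI(II)(KKK(I(IK)))I)
  [7] IK(SI(II)(KKK(I(IK)))I)
  [8] K(SI(II)(KKK(I(IK)))I)
  [9] K(I(KKK(I(IK)))(II(KKK(I(IK))))I)
  [10] K(KKK(I(IK))(II(KKK(I(IK))))I)
  [11] K(K(I(IK))(II(KKK(I(IK))))I)
  [12] K(I(IK)I)
  [13] K(IKI)
  [14] K(KI)

Answer: normal form = K(KI)  (in 14 steps)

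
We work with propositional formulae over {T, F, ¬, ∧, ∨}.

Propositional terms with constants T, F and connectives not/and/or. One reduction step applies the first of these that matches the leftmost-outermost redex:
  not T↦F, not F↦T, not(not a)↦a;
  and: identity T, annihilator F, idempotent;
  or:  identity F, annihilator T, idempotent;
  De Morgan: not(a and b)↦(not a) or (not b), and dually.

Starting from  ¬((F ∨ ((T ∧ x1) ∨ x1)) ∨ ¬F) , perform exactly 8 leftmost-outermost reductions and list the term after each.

Answer: after 8 steps: (¬x1 ∧ ¬x1) ∧ ¬¬F

Derivation:
  start: ¬((F ∨ ((T ∧ x1) ∨ x1)) ∨ ¬F)
  →1  ¬(F ∨ ((T ∧ x1) ∨ x1)) ∧ ¬¬F
  →2  (¬F ∧ ¬((T ∧ x1) ∨ x1)) ∧ ¬¬F
  →3  (T ∧ ¬((T ∧ x1) ∨ x1)) ∧ ¬¬F
  →4  ¬((T ∧ x1) ∨ x1) ∧ ¬¬F
  →5  (¬(T ∧ x1) ∧ ¬x1) ∧ ¬¬F
  →6  ((¬T ∨ ¬x1) ∧ ¬x1) ∧ ¬¬F
  →7  ((F ∨ ¬x1) ∧ ¬x1) ∧ ¬¬F
  →8  (¬x1 ∧ ¬x1) ∧ ¬¬F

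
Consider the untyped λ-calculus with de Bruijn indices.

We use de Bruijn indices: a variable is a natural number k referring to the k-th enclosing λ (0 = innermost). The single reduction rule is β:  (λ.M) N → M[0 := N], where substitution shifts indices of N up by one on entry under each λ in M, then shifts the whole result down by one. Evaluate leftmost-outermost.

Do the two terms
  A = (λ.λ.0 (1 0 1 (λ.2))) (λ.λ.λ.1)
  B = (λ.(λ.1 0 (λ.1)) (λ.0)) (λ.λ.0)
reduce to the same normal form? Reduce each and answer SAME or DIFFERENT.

Term A:
  start: (λ.λ.0 (1 0 1 (λ.2))) (λ.λ.λ.1)
  →1  λ.0 ((λ.λ.λ.1) 0 (λ.λ.λ.1) (λ.λ.λ.λ.1))
  →2  λ.0 ((λ.λ.1) (λ.λ.λ.1) (λ.λ.λ.λ.1))
  →3  λ.0 ((λ.λ.λ.λ.1) (λ.λ.λ.λ.1))
  →4  λ.0 (λ.λ.λ.1)

Term B:
  start: (λ.(λ.1 0 (λ.1)) (λ.0)) (λ.λ.0)
  →1  (λ.(λ.λ.0) 0 (λ.1)) (λ.0)
  →2  (λ.λ.0) (λ.0) (λ.λ.0)
  →3  (λ.0) (λ.λ.0)
  →4  λ.λ.0

Answer: DIFFERENT — A ⇓ λ.0 (λ.λ.λ.1), B ⇓ λ.λ.0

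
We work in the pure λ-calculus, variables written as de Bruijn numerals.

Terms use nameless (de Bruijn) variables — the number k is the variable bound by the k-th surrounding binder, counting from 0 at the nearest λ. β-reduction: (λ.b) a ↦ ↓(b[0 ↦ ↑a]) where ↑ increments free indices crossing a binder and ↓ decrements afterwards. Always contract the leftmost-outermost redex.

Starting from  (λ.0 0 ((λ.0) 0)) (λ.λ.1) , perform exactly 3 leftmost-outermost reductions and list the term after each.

Answer: after 3 steps: λ.λ.1

Working:
  start: (λ.0 0 ((λ.0) 0)) (λ.λ.1)
  →1  (λ.λ.1) (λ.λ.1) ((λ.0) (λ.λ.1))
  →2  (λ.λ.λ.1) ((λ.0) (λ.λ.1))
  →3  λ.λ.1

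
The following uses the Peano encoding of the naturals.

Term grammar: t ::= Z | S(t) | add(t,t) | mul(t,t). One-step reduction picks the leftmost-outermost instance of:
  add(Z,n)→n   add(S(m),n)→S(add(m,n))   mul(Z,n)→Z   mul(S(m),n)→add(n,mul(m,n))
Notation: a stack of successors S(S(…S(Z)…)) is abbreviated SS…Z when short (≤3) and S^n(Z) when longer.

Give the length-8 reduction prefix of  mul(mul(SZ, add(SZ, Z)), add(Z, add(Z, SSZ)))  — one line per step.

  start: mul(mul(SZ, add(SZ, Z)), add(Z, add(Z, SSZ)))
  step 1: mul(add(add(SZ, Z), mul(Z, add(SZ, Z))), add(Z, add(Z, SSZ)))
  step 2: mul(add(S(add(Z, Z)), mul(Z, add(SZ, Z))), add(Z, add(Z, SSZ)))
  step 3: mul(S(add(add(Z, Z), mul(Z, add(SZ, Z)))), add(Z, add(Z, SSZ)))
  step 4: add(add(Z, add(Z, SSZ)), mul(add(add(Z, Z), mul(Z, add(SZ, Z))), add(Z, add(Z, SSZ))))
  step 5: add(add(Z, SSZ), mul(add(add(Z, Z), mul(Z, add(SZ, Z))), add(Z, add(Z, SSZ))))
  step 6: add(SSZ, mul(add(add(Z, Z), mul(Z, add(SZ, Z))), add(Z, add(Z, SSZ))))
  step 7: S(add(SZ, mul(add(add(Z, Z), mul(Z, add(SZ, Z))), add(Z, add(Z, SSZ)))))
  step 8: S(S(add(Z, mul(add(add(Z, Z), mul(Z, add(SZ, Z))), add(Z, add(Z, SSZ))))))

Answer: after 8 steps: S(S(add(Z, mul(add(add(Z, Z), mul(Z, add(SZ, Z))), add(Z, add(Z, SSZ))))))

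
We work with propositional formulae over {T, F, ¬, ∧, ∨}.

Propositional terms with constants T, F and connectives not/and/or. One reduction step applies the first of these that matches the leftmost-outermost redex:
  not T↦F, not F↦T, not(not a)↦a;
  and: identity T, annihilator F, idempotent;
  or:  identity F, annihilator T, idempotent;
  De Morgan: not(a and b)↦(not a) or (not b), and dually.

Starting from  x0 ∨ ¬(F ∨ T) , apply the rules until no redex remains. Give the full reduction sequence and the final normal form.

  start: x0 ∨ ¬(F ∨ T)
  [1] x0 ∨ (¬F ∧ ¬T)
  [2] x0 ∨ (T ∧ ¬T)
  [3] x0 ∨ ¬T
  [4] x0 ∨ F
  [5] x0

Answer: normal form = x0  (in 5 steps)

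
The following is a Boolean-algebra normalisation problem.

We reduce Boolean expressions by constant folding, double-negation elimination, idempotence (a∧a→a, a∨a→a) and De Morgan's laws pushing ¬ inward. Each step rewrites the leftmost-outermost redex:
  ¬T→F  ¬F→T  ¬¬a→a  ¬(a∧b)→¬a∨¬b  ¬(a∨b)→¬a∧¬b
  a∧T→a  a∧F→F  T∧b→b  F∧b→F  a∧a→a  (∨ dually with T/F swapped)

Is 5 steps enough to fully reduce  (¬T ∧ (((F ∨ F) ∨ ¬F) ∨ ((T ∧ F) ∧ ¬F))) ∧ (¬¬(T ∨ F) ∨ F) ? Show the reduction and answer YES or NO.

  start: (¬T ∧ (((F ∨ F) ∨ ¬F) ∨ ((T ∧ F) ∧ ¬F))) ∧ (¬¬(T ∨ F) ∨ F)
  →1  (F ∧ (((F ∨ F) ∨ ¬F) ∨ ((T ∧ F) ∧ ¬F))) ∧ (¬¬(T ∨ F) ∨ F)
  →2  F ∧ (¬¬(T ∨ F) ∨ F)
  →3  F

Answer: YES — reaches normal form F in 3 ≤ 5 steps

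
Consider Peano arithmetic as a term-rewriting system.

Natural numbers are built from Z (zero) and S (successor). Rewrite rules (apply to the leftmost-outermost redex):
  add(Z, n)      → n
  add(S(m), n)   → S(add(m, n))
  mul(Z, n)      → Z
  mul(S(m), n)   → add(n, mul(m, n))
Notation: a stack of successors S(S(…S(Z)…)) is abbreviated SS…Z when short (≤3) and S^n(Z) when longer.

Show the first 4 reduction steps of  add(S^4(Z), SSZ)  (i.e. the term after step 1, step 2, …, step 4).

Answer: after 4 steps: S(S(S(S(add(Z, SSZ)))))

Reduction:
  start: add(S^4(Z), SSZ)
  step 1: S(add(SSSZ, SSZ))
  step 2: S(S(add(SSZ, SSZ)))
  step 3: S(S(S(add(SZ, SSZ))))
  step 4: S(S(S(S(add(Z, SSZ)))))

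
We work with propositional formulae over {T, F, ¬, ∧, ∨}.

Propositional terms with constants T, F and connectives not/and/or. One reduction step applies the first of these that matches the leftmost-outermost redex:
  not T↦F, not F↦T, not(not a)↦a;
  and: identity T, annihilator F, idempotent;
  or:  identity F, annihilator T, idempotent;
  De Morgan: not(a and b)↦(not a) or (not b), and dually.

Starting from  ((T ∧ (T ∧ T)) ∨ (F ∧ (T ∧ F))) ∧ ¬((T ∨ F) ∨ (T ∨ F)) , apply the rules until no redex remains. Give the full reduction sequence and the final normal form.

  start: ((T ∧ (T ∧ T)) ∨ (F ∧ (T ∧ F))) ∧ ¬((T ∨ F) ∨ (T ∨ F))
  [1] ((T ∧ T) ∨ (F ∧ (T ∧ F))) ∧ ¬((T ∨ F) ∨ (T ∨ F))
  [2] (T ∨ (F ∧ (T ∧ F))) ∧ ¬((T ∨ F) ∨ (T ∨ F))
  [3] T ∧ ¬((T ∨ F) ∨ (T ∨ F))
  [4] ¬((T ∨ F) ∨ (T ∨ F))
  [5] ¬(T ∨ F) ∧ ¬(T ∨ F)
  [6] ¬(T ∨ F)
  [7] ¬T ∧ ¬F
  [8] F ∧ ¬F
  [9] F

Answer: normal form = F  (in 9 steps)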